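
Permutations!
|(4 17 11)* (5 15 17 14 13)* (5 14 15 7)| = |(4 15 17 11)(5 7)(13 14)| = 4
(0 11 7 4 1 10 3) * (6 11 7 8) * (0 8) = (0 7 4 1 10 3 8 6 11) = [7, 10, 2, 8, 1, 5, 11, 4, 6, 9, 3, 0]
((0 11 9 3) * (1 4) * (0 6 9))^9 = (0 11)(1 4)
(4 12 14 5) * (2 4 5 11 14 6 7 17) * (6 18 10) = (2 4 12 18 10 6 7 17)(11 14) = [0, 1, 4, 3, 12, 5, 7, 17, 8, 9, 6, 14, 18, 13, 11, 15, 16, 2, 10]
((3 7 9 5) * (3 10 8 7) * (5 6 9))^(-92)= (10)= ((5 10 8 7)(6 9))^(-92)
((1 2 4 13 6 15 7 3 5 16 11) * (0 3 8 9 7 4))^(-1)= (0 2 1 11 16 5 3)(4 15 6 13)(7 9 8)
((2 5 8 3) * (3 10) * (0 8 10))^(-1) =(0 8)(2 3 10 5)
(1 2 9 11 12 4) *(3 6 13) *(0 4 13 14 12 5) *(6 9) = (0 4 1 2 6 14 12 13 3 9 11 5) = [4, 2, 6, 9, 1, 0, 14, 7, 8, 11, 10, 5, 13, 3, 12]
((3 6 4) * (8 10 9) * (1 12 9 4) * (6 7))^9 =((1 12 9 8 10 4 3 7 6))^9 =(12)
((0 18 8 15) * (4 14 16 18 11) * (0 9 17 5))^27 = (0 18 5 16 17 14 9 4 15 11 8) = ((0 11 4 14 16 18 8 15 9 17 5))^27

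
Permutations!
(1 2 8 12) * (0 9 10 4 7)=(0 9 10 4 7)(1 2 8 12)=[9, 2, 8, 3, 7, 5, 6, 0, 12, 10, 4, 11, 1]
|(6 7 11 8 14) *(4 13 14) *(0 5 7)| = |(0 5 7 11 8 4 13 14 6)| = 9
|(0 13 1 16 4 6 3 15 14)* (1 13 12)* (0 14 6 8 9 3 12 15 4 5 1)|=12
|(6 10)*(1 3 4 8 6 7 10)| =|(1 3 4 8 6)(7 10)| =10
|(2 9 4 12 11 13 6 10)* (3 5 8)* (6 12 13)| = 24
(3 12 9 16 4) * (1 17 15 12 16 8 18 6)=(1 17 15 12 9 8 18 6)(3 16 4)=[0, 17, 2, 16, 3, 5, 1, 7, 18, 8, 10, 11, 9, 13, 14, 12, 4, 15, 6]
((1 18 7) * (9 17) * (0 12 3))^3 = (18)(9 17) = ((0 12 3)(1 18 7)(9 17))^3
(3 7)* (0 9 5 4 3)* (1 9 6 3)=(0 6 3 7)(1 9 5 4)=[6, 9, 2, 7, 1, 4, 3, 0, 8, 5]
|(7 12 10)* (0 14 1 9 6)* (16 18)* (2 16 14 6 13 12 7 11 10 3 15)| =|(0 6)(1 9 13 12 3 15 2 16 18 14)(10 11)| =10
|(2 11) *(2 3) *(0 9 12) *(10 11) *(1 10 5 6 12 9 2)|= |(0 2 5 6 12)(1 10 11 3)|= 20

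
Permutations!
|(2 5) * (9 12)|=2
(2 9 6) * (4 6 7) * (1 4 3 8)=(1 4 6 2 9 7 3 8)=[0, 4, 9, 8, 6, 5, 2, 3, 1, 7]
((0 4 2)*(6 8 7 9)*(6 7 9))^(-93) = (6 7 9 8)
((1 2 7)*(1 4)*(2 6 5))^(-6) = ((1 6 5 2 7 4))^(-6) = (7)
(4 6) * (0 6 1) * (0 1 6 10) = (0 10)(4 6) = [10, 1, 2, 3, 6, 5, 4, 7, 8, 9, 0]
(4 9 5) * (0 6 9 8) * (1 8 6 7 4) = [7, 8, 2, 3, 6, 1, 9, 4, 0, 5] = (0 7 4 6 9 5 1 8)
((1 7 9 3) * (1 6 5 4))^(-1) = (1 4 5 6 3 9 7)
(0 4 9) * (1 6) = [4, 6, 2, 3, 9, 5, 1, 7, 8, 0] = (0 4 9)(1 6)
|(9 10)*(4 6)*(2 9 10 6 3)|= 5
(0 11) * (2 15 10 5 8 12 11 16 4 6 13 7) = (0 16 4 6 13 7 2 15 10 5 8 12 11) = [16, 1, 15, 3, 6, 8, 13, 2, 12, 9, 5, 0, 11, 7, 14, 10, 4]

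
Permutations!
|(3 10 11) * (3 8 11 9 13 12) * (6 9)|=6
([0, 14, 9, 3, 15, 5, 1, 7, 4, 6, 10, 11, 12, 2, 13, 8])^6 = (15)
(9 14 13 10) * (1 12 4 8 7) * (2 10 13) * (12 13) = (1 13 12 4 8 7)(2 10 9 14) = [0, 13, 10, 3, 8, 5, 6, 1, 7, 14, 9, 11, 4, 12, 2]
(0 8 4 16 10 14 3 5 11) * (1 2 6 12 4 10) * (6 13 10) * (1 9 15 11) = (0 8 6 12 4 16 9 15 11)(1 2 13 10 14 3 5) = [8, 2, 13, 5, 16, 1, 12, 7, 6, 15, 14, 0, 4, 10, 3, 11, 9]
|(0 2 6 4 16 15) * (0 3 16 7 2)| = 12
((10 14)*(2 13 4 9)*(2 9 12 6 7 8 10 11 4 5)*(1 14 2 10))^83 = (1 4 7 14 12 8 11 6)(2 10 5 13)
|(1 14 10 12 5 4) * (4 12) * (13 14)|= 10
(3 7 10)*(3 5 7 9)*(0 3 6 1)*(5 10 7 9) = (10)(0 3 5 9 6 1) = [3, 0, 2, 5, 4, 9, 1, 7, 8, 6, 10]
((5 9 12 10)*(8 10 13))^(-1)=((5 9 12 13 8 10))^(-1)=(5 10 8 13 12 9)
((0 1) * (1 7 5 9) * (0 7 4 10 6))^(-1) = ((0 4 10 6)(1 7 5 9))^(-1) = (0 6 10 4)(1 9 5 7)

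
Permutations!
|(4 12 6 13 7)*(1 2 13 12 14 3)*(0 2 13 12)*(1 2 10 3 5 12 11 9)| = |(0 10 3 2 11 9 1 13 7 4 14 5 12 6)| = 14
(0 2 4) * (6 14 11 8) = (0 2 4)(6 14 11 8) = [2, 1, 4, 3, 0, 5, 14, 7, 6, 9, 10, 8, 12, 13, 11]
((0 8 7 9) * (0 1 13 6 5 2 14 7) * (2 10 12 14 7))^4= ((0 8)(1 13 6 5 10 12 14 2 7 9))^4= (1 10 7 6 14)(2 13 12 9 5)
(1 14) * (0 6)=(0 6)(1 14)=[6, 14, 2, 3, 4, 5, 0, 7, 8, 9, 10, 11, 12, 13, 1]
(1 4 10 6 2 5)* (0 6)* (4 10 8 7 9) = [6, 10, 5, 3, 8, 1, 2, 9, 7, 4, 0] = (0 6 2 5 1 10)(4 8 7 9)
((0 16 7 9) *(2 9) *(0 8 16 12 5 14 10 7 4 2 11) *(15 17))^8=(17)(0 12 5 14 10 7 11)(2 16 9 4 8)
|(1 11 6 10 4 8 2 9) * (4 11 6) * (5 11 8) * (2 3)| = 21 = |(1 6 10 8 3 2 9)(4 5 11)|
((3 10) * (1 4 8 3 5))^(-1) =((1 4 8 3 10 5))^(-1) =(1 5 10 3 8 4)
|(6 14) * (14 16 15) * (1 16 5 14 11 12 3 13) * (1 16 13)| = |(1 13 16 15 11 12 3)(5 14 6)| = 21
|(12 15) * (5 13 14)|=6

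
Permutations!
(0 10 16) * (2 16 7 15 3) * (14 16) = (0 10 7 15 3 2 14 16) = [10, 1, 14, 2, 4, 5, 6, 15, 8, 9, 7, 11, 12, 13, 16, 3, 0]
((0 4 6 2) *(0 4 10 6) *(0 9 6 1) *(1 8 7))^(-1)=((0 10 8 7 1)(2 4 9 6))^(-1)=(0 1 7 8 10)(2 6 9 4)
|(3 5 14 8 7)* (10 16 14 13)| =8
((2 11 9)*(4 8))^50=((2 11 9)(4 8))^50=(2 9 11)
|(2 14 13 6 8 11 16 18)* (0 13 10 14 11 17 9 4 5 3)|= 36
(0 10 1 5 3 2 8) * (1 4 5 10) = [1, 10, 8, 2, 5, 3, 6, 7, 0, 9, 4] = (0 1 10 4 5 3 2 8)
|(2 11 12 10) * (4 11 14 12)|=|(2 14 12 10)(4 11)|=4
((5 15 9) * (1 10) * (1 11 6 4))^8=(1 6 10 4 11)(5 9 15)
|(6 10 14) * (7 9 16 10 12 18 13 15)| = 10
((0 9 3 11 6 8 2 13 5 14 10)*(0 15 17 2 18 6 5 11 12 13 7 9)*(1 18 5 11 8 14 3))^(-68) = (1 6 10 17 7)(2 9 18 14 15)(3 13 5 12 8) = ((1 18 6 14 10 15 17 2 7 9)(3 12 13 8 5))^(-68)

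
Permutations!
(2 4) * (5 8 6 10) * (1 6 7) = (1 6 10 5 8 7)(2 4) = [0, 6, 4, 3, 2, 8, 10, 1, 7, 9, 5]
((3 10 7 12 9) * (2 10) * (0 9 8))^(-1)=((0 9 3 2 10 7 12 8))^(-1)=(0 8 12 7 10 2 3 9)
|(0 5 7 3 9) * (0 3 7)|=2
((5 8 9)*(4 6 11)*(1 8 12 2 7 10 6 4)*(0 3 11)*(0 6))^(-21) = ((0 3 11 1 8 9 5 12 2 7 10))^(-21) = (0 3 11 1 8 9 5 12 2 7 10)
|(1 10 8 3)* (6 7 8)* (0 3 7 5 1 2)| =|(0 3 2)(1 10 6 5)(7 8)| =12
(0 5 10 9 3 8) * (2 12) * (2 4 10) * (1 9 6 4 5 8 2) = (0 8)(1 9 3 2 12 5)(4 10 6) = [8, 9, 12, 2, 10, 1, 4, 7, 0, 3, 6, 11, 5]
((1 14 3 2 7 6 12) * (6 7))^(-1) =(1 12 6 2 3 14)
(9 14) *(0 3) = (0 3)(9 14) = [3, 1, 2, 0, 4, 5, 6, 7, 8, 14, 10, 11, 12, 13, 9]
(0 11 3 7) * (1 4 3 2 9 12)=(0 11 2 9 12 1 4 3 7)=[11, 4, 9, 7, 3, 5, 6, 0, 8, 12, 10, 2, 1]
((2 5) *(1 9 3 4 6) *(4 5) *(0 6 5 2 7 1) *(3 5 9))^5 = ((0 6)(1 3 2 4 9 5 7))^5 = (0 6)(1 5 4 3 7 9 2)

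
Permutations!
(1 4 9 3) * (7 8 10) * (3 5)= (1 4 9 5 3)(7 8 10)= [0, 4, 2, 1, 9, 3, 6, 8, 10, 5, 7]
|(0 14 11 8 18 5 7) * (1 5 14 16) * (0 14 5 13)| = |(0 16 1 13)(5 7 14 11 8 18)| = 12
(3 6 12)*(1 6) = (1 6 12 3) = [0, 6, 2, 1, 4, 5, 12, 7, 8, 9, 10, 11, 3]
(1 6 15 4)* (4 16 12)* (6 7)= [0, 7, 2, 3, 1, 5, 15, 6, 8, 9, 10, 11, 4, 13, 14, 16, 12]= (1 7 6 15 16 12 4)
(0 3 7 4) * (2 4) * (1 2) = [3, 2, 4, 7, 0, 5, 6, 1] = (0 3 7 1 2 4)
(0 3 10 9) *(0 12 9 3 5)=(0 5)(3 10)(9 12)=[5, 1, 2, 10, 4, 0, 6, 7, 8, 12, 3, 11, 9]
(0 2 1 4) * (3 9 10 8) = (0 2 1 4)(3 9 10 8) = [2, 4, 1, 9, 0, 5, 6, 7, 3, 10, 8]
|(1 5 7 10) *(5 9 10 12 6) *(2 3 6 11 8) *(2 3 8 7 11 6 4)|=60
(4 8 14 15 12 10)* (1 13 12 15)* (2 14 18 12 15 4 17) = [0, 13, 14, 3, 8, 5, 6, 7, 18, 9, 17, 11, 10, 15, 1, 4, 16, 2, 12] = (1 13 15 4 8 18 12 10 17 2 14)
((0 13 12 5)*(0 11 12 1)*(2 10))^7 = ((0 13 1)(2 10)(5 11 12))^7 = (0 13 1)(2 10)(5 11 12)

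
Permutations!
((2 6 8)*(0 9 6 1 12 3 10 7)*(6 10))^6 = (12)(0 10)(7 9)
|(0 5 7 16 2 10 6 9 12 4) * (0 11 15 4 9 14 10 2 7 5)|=|(4 11 15)(6 14 10)(7 16)(9 12)|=6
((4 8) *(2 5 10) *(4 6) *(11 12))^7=((2 5 10)(4 8 6)(11 12))^7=(2 5 10)(4 8 6)(11 12)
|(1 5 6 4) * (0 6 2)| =|(0 6 4 1 5 2)| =6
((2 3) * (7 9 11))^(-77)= ((2 3)(7 9 11))^(-77)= (2 3)(7 9 11)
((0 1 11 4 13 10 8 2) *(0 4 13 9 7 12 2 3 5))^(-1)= (0 5 3 8 10 13 11 1)(2 12 7 9 4)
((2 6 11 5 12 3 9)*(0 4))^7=(12)(0 4)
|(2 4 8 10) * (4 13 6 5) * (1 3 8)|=9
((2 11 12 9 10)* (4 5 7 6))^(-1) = (2 10 9 12 11)(4 6 7 5) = ((2 11 12 9 10)(4 5 7 6))^(-1)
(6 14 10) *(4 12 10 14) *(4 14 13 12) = (6 14 13 12 10) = [0, 1, 2, 3, 4, 5, 14, 7, 8, 9, 6, 11, 10, 12, 13]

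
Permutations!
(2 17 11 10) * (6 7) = [0, 1, 17, 3, 4, 5, 7, 6, 8, 9, 2, 10, 12, 13, 14, 15, 16, 11] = (2 17 11 10)(6 7)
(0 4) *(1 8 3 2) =(0 4)(1 8 3 2) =[4, 8, 1, 2, 0, 5, 6, 7, 3]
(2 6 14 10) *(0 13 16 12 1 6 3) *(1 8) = (0 13 16 12 8 1 6 14 10 2 3) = [13, 6, 3, 0, 4, 5, 14, 7, 1, 9, 2, 11, 8, 16, 10, 15, 12]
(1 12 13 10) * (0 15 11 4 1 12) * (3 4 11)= (0 15 3 4 1)(10 12 13)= [15, 0, 2, 4, 1, 5, 6, 7, 8, 9, 12, 11, 13, 10, 14, 3]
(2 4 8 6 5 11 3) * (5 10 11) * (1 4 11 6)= (1 4 8)(2 11 3)(6 10)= [0, 4, 11, 2, 8, 5, 10, 7, 1, 9, 6, 3]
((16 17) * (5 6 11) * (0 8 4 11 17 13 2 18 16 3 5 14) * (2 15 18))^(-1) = (0 14 11 4 8)(3 17 6 5)(13 16 18 15)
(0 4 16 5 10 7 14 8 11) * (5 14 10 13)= (0 4 16 14 8 11)(5 13)(7 10)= [4, 1, 2, 3, 16, 13, 6, 10, 11, 9, 7, 0, 12, 5, 8, 15, 14]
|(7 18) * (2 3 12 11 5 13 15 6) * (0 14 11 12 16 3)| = 8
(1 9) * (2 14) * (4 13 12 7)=(1 9)(2 14)(4 13 12 7)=[0, 9, 14, 3, 13, 5, 6, 4, 8, 1, 10, 11, 7, 12, 2]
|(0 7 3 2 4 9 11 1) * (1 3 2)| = |(0 7 2 4 9 11 3 1)| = 8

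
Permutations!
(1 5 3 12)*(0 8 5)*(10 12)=(0 8 5 3 10 12 1)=[8, 0, 2, 10, 4, 3, 6, 7, 5, 9, 12, 11, 1]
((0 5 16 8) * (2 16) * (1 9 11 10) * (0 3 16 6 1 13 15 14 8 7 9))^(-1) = (0 1 6 2 5)(3 8 14 15 13 10 11 9 7 16)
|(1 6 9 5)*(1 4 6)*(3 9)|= |(3 9 5 4 6)|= 5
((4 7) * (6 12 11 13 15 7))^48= (4 7 15 13 11 12 6)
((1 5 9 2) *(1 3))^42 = (1 9 3 5 2)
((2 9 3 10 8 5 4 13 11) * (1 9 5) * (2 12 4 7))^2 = ((1 9 3 10 8)(2 5 7)(4 13 11 12))^2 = (1 3 8 9 10)(2 7 5)(4 11)(12 13)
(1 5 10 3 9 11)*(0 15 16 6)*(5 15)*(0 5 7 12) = [7, 15, 2, 9, 4, 10, 5, 12, 8, 11, 3, 1, 0, 13, 14, 16, 6] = (0 7 12)(1 15 16 6 5 10 3 9 11)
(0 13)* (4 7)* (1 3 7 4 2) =(0 13)(1 3 7 2) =[13, 3, 1, 7, 4, 5, 6, 2, 8, 9, 10, 11, 12, 0]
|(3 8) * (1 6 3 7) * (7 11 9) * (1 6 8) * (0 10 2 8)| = 10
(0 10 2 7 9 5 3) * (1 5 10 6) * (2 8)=(0 6 1 5 3)(2 7 9 10 8)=[6, 5, 7, 0, 4, 3, 1, 9, 2, 10, 8]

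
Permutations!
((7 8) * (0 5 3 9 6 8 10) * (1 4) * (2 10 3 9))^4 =(0 8 10 6 2 9 3 5 7)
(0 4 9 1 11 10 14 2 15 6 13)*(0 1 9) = [4, 11, 15, 3, 0, 5, 13, 7, 8, 9, 14, 10, 12, 1, 2, 6] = (0 4)(1 11 10 14 2 15 6 13)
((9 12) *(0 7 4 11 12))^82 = (0 12 4)(7 9 11)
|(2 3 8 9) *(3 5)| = 5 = |(2 5 3 8 9)|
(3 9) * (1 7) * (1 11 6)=(1 7 11 6)(3 9)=[0, 7, 2, 9, 4, 5, 1, 11, 8, 3, 10, 6]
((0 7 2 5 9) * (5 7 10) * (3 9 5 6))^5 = (10)(2 7)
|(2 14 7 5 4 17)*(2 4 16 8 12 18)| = |(2 14 7 5 16 8 12 18)(4 17)| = 8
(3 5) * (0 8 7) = (0 8 7)(3 5) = [8, 1, 2, 5, 4, 3, 6, 0, 7]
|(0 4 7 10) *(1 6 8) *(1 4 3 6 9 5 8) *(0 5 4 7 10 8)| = |(0 3 6 1 9 4 10 5)(7 8)| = 8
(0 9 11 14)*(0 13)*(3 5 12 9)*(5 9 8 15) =[3, 1, 2, 9, 4, 12, 6, 7, 15, 11, 10, 14, 8, 0, 13, 5] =(0 3 9 11 14 13)(5 12 8 15)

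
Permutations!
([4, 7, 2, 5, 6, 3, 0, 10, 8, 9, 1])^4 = [4, 7, 2, 3, 6, 5, 0, 10, 8, 9, 1]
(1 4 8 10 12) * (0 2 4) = (0 2 4 8 10 12 1) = [2, 0, 4, 3, 8, 5, 6, 7, 10, 9, 12, 11, 1]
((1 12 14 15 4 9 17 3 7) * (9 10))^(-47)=(1 15 9 7 14 10 3 12 4 17)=((1 12 14 15 4 10 9 17 3 7))^(-47)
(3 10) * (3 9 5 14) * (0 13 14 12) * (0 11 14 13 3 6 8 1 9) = [3, 9, 2, 10, 4, 12, 8, 7, 1, 5, 0, 14, 11, 13, 6] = (0 3 10)(1 9 5 12 11 14 6 8)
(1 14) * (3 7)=(1 14)(3 7)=[0, 14, 2, 7, 4, 5, 6, 3, 8, 9, 10, 11, 12, 13, 1]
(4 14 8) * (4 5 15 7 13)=(4 14 8 5 15 7 13)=[0, 1, 2, 3, 14, 15, 6, 13, 5, 9, 10, 11, 12, 4, 8, 7]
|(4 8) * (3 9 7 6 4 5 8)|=10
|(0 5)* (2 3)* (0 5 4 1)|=6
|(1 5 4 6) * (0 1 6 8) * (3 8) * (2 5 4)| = 10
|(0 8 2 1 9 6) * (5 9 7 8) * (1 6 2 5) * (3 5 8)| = |(0 1 7 3 5 9 2 6)| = 8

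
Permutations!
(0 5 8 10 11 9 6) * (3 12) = (0 5 8 10 11 9 6)(3 12) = [5, 1, 2, 12, 4, 8, 0, 7, 10, 6, 11, 9, 3]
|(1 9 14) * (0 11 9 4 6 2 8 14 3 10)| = 30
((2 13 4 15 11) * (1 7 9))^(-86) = (1 7 9)(2 11 15 4 13)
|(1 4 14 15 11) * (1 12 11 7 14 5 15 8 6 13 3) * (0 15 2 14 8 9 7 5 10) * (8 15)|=|(0 8 6 13 3 1 4 10)(2 14 9 7 15 5)(11 12)|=24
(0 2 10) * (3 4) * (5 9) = (0 2 10)(3 4)(5 9) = [2, 1, 10, 4, 3, 9, 6, 7, 8, 5, 0]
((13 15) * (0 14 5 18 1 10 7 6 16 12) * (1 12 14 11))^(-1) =(0 12 18 5 14 16 6 7 10 1 11)(13 15)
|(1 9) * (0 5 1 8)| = |(0 5 1 9 8)| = 5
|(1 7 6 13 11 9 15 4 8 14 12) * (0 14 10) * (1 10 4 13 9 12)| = 22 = |(0 14 1 7 6 9 15 13 11 12 10)(4 8)|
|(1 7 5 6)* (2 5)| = |(1 7 2 5 6)| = 5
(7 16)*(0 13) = (0 13)(7 16) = [13, 1, 2, 3, 4, 5, 6, 16, 8, 9, 10, 11, 12, 0, 14, 15, 7]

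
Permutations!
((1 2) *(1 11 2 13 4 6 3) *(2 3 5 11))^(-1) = ((1 13 4 6 5 11 3))^(-1) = (1 3 11 5 6 4 13)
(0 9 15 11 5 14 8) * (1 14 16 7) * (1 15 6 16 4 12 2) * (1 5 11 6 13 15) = (0 9 13 15 6 16 7 1 14 8)(2 5 4 12) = [9, 14, 5, 3, 12, 4, 16, 1, 0, 13, 10, 11, 2, 15, 8, 6, 7]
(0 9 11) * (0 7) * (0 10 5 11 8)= (0 9 8)(5 11 7 10)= [9, 1, 2, 3, 4, 11, 6, 10, 0, 8, 5, 7]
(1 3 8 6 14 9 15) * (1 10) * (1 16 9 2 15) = (1 3 8 6 14 2 15 10 16 9) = [0, 3, 15, 8, 4, 5, 14, 7, 6, 1, 16, 11, 12, 13, 2, 10, 9]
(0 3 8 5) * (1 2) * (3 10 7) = (0 10 7 3 8 5)(1 2) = [10, 2, 1, 8, 4, 0, 6, 3, 5, 9, 7]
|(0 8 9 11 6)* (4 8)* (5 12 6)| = |(0 4 8 9 11 5 12 6)| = 8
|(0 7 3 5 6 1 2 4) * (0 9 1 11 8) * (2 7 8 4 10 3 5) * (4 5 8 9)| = 15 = |(0 9 1 7 8)(2 10 3)(5 6 11)|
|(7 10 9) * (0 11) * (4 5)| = |(0 11)(4 5)(7 10 9)| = 6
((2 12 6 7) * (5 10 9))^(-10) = (2 6)(5 9 10)(7 12)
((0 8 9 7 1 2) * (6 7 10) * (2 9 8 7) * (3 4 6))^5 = (0 3 7 4 1 6 9 2 10) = ((0 7 1 9 10 3 4 6 2))^5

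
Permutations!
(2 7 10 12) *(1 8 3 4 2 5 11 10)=(1 8 3 4 2 7)(5 11 10 12)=[0, 8, 7, 4, 2, 11, 6, 1, 3, 9, 12, 10, 5]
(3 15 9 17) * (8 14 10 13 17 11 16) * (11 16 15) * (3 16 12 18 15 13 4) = (3 11 13 17 16 8 14 10 4)(9 12 18 15) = [0, 1, 2, 11, 3, 5, 6, 7, 14, 12, 4, 13, 18, 17, 10, 9, 8, 16, 15]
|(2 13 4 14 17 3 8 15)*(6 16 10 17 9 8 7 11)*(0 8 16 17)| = 10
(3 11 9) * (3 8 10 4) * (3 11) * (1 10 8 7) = (1 10 4 11 9 7) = [0, 10, 2, 3, 11, 5, 6, 1, 8, 7, 4, 9]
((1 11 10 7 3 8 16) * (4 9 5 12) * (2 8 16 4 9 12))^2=(1 10 3)(2 4 9)(5 8 12)(7 16 11)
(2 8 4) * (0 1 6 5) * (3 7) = (0 1 6 5)(2 8 4)(3 7) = [1, 6, 8, 7, 2, 0, 5, 3, 4]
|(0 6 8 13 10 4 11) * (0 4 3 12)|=|(0 6 8 13 10 3 12)(4 11)|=14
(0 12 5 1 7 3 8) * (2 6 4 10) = (0 12 5 1 7 3 8)(2 6 4 10) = [12, 7, 6, 8, 10, 1, 4, 3, 0, 9, 2, 11, 5]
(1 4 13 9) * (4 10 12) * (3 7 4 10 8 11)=(1 8 11 3 7 4 13 9)(10 12)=[0, 8, 2, 7, 13, 5, 6, 4, 11, 1, 12, 3, 10, 9]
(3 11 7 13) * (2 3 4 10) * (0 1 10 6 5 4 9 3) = (0 1 10 2)(3 11 7 13 9)(4 6 5) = [1, 10, 0, 11, 6, 4, 5, 13, 8, 3, 2, 7, 12, 9]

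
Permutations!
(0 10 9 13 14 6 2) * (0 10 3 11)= (0 3 11)(2 10 9 13 14 6)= [3, 1, 10, 11, 4, 5, 2, 7, 8, 13, 9, 0, 12, 14, 6]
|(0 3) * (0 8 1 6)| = 5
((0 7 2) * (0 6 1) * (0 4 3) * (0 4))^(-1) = ((0 7 2 6 1)(3 4))^(-1) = (0 1 6 2 7)(3 4)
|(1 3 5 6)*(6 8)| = 5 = |(1 3 5 8 6)|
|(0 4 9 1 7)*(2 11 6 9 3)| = |(0 4 3 2 11 6 9 1 7)| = 9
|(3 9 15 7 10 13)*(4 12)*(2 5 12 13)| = 10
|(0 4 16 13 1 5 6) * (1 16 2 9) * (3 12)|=|(0 4 2 9 1 5 6)(3 12)(13 16)|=14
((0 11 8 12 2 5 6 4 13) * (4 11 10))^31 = ((0 10 4 13)(2 5 6 11 8 12))^31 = (0 13 4 10)(2 5 6 11 8 12)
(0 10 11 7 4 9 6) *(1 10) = (0 1 10 11 7 4 9 6) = [1, 10, 2, 3, 9, 5, 0, 4, 8, 6, 11, 7]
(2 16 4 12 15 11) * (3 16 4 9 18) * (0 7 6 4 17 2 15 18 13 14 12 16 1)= [7, 0, 17, 1, 16, 5, 4, 6, 8, 13, 10, 15, 18, 14, 12, 11, 9, 2, 3]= (0 7 6 4 16 9 13 14 12 18 3 1)(2 17)(11 15)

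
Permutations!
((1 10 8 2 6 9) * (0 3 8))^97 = (0 3 8 2 6 9 1 10)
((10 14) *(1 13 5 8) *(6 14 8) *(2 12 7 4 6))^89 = (1 13 5 2 12 7 4 6 14 10 8)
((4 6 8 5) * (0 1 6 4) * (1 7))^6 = ((0 7 1 6 8 5))^6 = (8)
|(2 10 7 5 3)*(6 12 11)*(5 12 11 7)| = 4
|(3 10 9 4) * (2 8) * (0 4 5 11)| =|(0 4 3 10 9 5 11)(2 8)| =14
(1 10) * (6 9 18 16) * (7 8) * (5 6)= (1 10)(5 6 9 18 16)(7 8)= [0, 10, 2, 3, 4, 6, 9, 8, 7, 18, 1, 11, 12, 13, 14, 15, 5, 17, 16]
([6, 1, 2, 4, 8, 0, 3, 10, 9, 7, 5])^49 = (0 8 5 4 10 3 7 6 9)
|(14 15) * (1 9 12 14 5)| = |(1 9 12 14 15 5)| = 6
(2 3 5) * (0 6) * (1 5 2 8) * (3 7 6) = [3, 5, 7, 2, 4, 8, 0, 6, 1] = (0 3 2 7 6)(1 5 8)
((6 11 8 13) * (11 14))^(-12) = (6 8 14 13 11)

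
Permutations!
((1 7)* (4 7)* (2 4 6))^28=(1 4 6 7 2)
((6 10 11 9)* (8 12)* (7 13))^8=(13)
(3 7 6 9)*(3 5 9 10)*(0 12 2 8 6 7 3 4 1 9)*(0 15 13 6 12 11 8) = (0 11 8 12 2)(1 9 5 15 13 6 10 4) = [11, 9, 0, 3, 1, 15, 10, 7, 12, 5, 4, 8, 2, 6, 14, 13]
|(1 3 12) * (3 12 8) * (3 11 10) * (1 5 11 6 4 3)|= 20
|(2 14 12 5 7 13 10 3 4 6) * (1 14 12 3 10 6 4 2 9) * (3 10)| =11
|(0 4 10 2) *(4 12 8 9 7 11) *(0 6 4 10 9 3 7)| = 11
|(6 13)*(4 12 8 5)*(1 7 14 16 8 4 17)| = 14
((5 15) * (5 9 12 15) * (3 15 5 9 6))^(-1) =(3 6 15)(5 12 9)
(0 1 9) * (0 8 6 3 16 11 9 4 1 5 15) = (0 5 15)(1 4)(3 16 11 9 8 6) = [5, 4, 2, 16, 1, 15, 3, 7, 6, 8, 10, 9, 12, 13, 14, 0, 11]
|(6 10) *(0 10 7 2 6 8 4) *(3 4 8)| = |(0 10 3 4)(2 6 7)| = 12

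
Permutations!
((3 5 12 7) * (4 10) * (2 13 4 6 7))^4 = ((2 13 4 10 6 7 3 5 12))^4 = (2 6 12 10 5 4 3 13 7)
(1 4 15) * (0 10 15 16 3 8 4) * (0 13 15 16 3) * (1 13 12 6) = (0 10 16)(1 12 6)(3 8 4)(13 15) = [10, 12, 2, 8, 3, 5, 1, 7, 4, 9, 16, 11, 6, 15, 14, 13, 0]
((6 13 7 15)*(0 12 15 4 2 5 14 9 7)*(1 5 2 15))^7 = (0 4 5 13 7 1 6 9 12 15 14) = ((0 12 1 5 14 9 7 4 15 6 13))^7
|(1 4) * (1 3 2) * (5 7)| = |(1 4 3 2)(5 7)| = 4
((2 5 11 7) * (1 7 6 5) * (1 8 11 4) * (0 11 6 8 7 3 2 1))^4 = (0 5 8)(4 6 11)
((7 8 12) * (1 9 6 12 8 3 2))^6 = ((1 9 6 12 7 3 2))^6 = (1 2 3 7 12 6 9)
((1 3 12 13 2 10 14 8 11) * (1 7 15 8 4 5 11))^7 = ((1 3 12 13 2 10 14 4 5 11 7 15 8))^7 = (1 4 3 5 12 11 13 7 2 15 10 8 14)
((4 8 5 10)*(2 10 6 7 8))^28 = ((2 10 4)(5 6 7 8))^28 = (2 10 4)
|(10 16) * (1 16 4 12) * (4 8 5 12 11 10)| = |(1 16 4 11 10 8 5 12)| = 8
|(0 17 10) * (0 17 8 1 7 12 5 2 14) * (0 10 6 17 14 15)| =|(0 8 1 7 12 5 2 15)(6 17)(10 14)| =8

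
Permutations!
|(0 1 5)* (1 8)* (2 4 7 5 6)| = 8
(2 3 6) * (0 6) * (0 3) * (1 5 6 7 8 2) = (0 7 8 2)(1 5 6) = [7, 5, 0, 3, 4, 6, 1, 8, 2]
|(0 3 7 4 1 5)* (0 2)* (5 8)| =8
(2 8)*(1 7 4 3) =(1 7 4 3)(2 8) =[0, 7, 8, 1, 3, 5, 6, 4, 2]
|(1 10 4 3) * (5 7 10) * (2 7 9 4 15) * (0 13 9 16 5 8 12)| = |(0 13 9 4 3 1 8 12)(2 7 10 15)(5 16)| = 8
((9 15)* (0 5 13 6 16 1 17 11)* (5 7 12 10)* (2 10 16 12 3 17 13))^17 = ((0 7 3 17 11)(1 13 6 12 16)(2 10 5)(9 15))^17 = (0 3 11 7 17)(1 6 16 13 12)(2 5 10)(9 15)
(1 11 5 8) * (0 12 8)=(0 12 8 1 11 5)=[12, 11, 2, 3, 4, 0, 6, 7, 1, 9, 10, 5, 8]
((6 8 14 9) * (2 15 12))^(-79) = ((2 15 12)(6 8 14 9))^(-79) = (2 12 15)(6 8 14 9)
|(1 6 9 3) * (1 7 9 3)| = 5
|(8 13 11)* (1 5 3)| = 3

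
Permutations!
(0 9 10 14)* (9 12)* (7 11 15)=(0 12 9 10 14)(7 11 15)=[12, 1, 2, 3, 4, 5, 6, 11, 8, 10, 14, 15, 9, 13, 0, 7]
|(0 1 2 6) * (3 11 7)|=12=|(0 1 2 6)(3 11 7)|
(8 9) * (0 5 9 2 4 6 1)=(0 5 9 8 2 4 6 1)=[5, 0, 4, 3, 6, 9, 1, 7, 2, 8]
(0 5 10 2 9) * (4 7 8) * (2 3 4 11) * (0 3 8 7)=(0 5 10 8 11 2 9 3 4)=[5, 1, 9, 4, 0, 10, 6, 7, 11, 3, 8, 2]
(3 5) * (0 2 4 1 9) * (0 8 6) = (0 2 4 1 9 8 6)(3 5) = [2, 9, 4, 5, 1, 3, 0, 7, 6, 8]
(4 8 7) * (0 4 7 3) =(0 4 8 3) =[4, 1, 2, 0, 8, 5, 6, 7, 3]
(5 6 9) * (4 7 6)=(4 7 6 9 5)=[0, 1, 2, 3, 7, 4, 9, 6, 8, 5]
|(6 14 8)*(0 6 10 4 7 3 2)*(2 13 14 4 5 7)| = 28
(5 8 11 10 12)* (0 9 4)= (0 9 4)(5 8 11 10 12)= [9, 1, 2, 3, 0, 8, 6, 7, 11, 4, 12, 10, 5]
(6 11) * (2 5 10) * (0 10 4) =(0 10 2 5 4)(6 11) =[10, 1, 5, 3, 0, 4, 11, 7, 8, 9, 2, 6]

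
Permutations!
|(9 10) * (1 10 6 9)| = |(1 10)(6 9)| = 2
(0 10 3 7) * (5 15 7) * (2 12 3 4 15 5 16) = [10, 1, 12, 16, 15, 5, 6, 0, 8, 9, 4, 11, 3, 13, 14, 7, 2] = (0 10 4 15 7)(2 12 3 16)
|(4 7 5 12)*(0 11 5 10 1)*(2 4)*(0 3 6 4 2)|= |(0 11 5 12)(1 3 6 4 7 10)|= 12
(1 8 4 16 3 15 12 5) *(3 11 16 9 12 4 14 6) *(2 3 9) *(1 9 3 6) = (1 8 14)(2 6 3 15 4)(5 9 12)(11 16) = [0, 8, 6, 15, 2, 9, 3, 7, 14, 12, 10, 16, 5, 13, 1, 4, 11]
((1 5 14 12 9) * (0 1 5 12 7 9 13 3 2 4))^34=(0 4 2 3 13 12 1)(5 7)(9 14)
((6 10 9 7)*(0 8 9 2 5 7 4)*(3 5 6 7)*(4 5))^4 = (0 3 9)(2 6 10)(4 5 8)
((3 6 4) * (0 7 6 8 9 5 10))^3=((0 7 6 4 3 8 9 5 10))^3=(0 4 9)(3 5 7)(6 8 10)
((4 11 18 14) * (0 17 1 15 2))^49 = (0 2 15 1 17)(4 11 18 14)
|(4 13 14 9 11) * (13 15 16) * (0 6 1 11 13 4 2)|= 15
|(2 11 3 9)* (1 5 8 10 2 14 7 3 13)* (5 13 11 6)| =|(1 13)(2 6 5 8 10)(3 9 14 7)| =20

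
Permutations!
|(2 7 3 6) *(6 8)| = |(2 7 3 8 6)| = 5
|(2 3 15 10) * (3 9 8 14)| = 7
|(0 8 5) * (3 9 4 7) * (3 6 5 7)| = 15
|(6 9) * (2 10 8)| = |(2 10 8)(6 9)| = 6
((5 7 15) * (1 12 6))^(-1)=((1 12 6)(5 7 15))^(-1)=(1 6 12)(5 15 7)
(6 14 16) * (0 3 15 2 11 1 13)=(0 3 15 2 11 1 13)(6 14 16)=[3, 13, 11, 15, 4, 5, 14, 7, 8, 9, 10, 1, 12, 0, 16, 2, 6]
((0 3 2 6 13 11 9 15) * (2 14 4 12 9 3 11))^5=((0 11 3 14 4 12 9 15)(2 6 13))^5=(0 12 3 15 4 11 9 14)(2 13 6)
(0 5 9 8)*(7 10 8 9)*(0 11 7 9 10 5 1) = (0 1)(5 9 10 8 11 7) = [1, 0, 2, 3, 4, 9, 6, 5, 11, 10, 8, 7]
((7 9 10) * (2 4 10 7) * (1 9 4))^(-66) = (10)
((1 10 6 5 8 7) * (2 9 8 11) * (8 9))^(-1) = ((1 10 6 5 11 2 8 7))^(-1) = (1 7 8 2 11 5 6 10)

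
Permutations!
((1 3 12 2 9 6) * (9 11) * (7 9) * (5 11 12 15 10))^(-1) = ((1 3 15 10 5 11 7 9 6)(2 12))^(-1) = (1 6 9 7 11 5 10 15 3)(2 12)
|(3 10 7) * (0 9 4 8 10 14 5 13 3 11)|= 28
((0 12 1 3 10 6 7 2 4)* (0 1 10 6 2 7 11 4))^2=(0 10)(1 6 4 3 11)(2 12)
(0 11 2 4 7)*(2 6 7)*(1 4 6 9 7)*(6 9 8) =(0 11 8 6 1 4 2 9 7) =[11, 4, 9, 3, 2, 5, 1, 0, 6, 7, 10, 8]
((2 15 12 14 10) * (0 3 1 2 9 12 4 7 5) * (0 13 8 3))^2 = ((1 2 15 4 7 5 13 8 3)(9 12 14 10))^2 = (1 15 7 13 3 2 4 5 8)(9 14)(10 12)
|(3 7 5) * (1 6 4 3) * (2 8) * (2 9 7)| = 9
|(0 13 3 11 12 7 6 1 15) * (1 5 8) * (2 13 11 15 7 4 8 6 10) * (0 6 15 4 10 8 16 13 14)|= 12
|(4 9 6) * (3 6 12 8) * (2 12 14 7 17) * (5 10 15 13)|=20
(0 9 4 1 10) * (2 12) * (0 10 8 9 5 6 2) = (0 5 6 2 12)(1 8 9 4) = [5, 8, 12, 3, 1, 6, 2, 7, 9, 4, 10, 11, 0]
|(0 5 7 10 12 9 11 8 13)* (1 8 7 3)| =30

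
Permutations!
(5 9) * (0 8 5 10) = (0 8 5 9 10) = [8, 1, 2, 3, 4, 9, 6, 7, 5, 10, 0]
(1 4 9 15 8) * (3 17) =(1 4 9 15 8)(3 17) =[0, 4, 2, 17, 9, 5, 6, 7, 1, 15, 10, 11, 12, 13, 14, 8, 16, 3]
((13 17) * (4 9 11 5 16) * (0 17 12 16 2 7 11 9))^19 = (0 17 13 12 16 4)(2 5 11 7)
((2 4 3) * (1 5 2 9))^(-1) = (1 9 3 4 2 5)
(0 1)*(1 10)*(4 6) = (0 10 1)(4 6) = [10, 0, 2, 3, 6, 5, 4, 7, 8, 9, 1]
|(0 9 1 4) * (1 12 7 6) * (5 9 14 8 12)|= |(0 14 8 12 7 6 1 4)(5 9)|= 8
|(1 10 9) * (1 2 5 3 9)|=|(1 10)(2 5 3 9)|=4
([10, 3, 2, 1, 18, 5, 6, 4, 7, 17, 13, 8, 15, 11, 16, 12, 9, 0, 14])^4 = (0 8 14)(4 9 13)(7 16 10)(11 18 17)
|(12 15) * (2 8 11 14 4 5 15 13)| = 9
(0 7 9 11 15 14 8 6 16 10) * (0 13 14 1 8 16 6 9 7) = (1 8 9 11 15)(10 13 14 16) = [0, 8, 2, 3, 4, 5, 6, 7, 9, 11, 13, 15, 12, 14, 16, 1, 10]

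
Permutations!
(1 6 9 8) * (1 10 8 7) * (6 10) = (1 10 8 6 9 7) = [0, 10, 2, 3, 4, 5, 9, 1, 6, 7, 8]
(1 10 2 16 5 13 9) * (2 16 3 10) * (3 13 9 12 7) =(1 2 13 12 7 3 10 16 5 9) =[0, 2, 13, 10, 4, 9, 6, 3, 8, 1, 16, 11, 7, 12, 14, 15, 5]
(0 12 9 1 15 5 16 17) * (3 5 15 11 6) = (0 12 9 1 11 6 3 5 16 17) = [12, 11, 2, 5, 4, 16, 3, 7, 8, 1, 10, 6, 9, 13, 14, 15, 17, 0]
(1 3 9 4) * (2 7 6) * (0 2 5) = (0 2 7 6 5)(1 3 9 4) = [2, 3, 7, 9, 1, 0, 5, 6, 8, 4]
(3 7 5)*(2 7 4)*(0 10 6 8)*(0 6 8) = (0 10 8 6)(2 7 5 3 4) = [10, 1, 7, 4, 2, 3, 0, 5, 6, 9, 8]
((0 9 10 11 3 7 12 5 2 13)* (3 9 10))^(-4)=(0 12 11 2 3)(5 9 13 7 10)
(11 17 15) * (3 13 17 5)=(3 13 17 15 11 5)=[0, 1, 2, 13, 4, 3, 6, 7, 8, 9, 10, 5, 12, 17, 14, 11, 16, 15]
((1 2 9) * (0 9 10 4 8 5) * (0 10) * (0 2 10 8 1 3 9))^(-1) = (1 4 10)(3 9)(5 8)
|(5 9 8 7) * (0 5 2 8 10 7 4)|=|(0 5 9 10 7 2 8 4)|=8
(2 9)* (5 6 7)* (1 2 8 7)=(1 2 9 8 7 5 6)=[0, 2, 9, 3, 4, 6, 1, 5, 7, 8]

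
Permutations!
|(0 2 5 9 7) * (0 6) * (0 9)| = |(0 2 5)(6 9 7)| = 3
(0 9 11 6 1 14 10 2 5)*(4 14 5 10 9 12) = [12, 5, 10, 3, 14, 0, 1, 7, 8, 11, 2, 6, 4, 13, 9] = (0 12 4 14 9 11 6 1 5)(2 10)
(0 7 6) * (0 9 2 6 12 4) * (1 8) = (0 7 12 4)(1 8)(2 6 9) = [7, 8, 6, 3, 0, 5, 9, 12, 1, 2, 10, 11, 4]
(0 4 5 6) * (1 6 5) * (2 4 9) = (0 9 2 4 1 6) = [9, 6, 4, 3, 1, 5, 0, 7, 8, 2]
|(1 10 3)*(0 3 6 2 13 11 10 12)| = 20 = |(0 3 1 12)(2 13 11 10 6)|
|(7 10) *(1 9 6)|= 6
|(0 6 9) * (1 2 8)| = 3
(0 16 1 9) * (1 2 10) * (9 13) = (0 16 2 10 1 13 9) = [16, 13, 10, 3, 4, 5, 6, 7, 8, 0, 1, 11, 12, 9, 14, 15, 2]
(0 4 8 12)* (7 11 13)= (0 4 8 12)(7 11 13)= [4, 1, 2, 3, 8, 5, 6, 11, 12, 9, 10, 13, 0, 7]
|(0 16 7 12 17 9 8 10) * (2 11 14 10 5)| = |(0 16 7 12 17 9 8 5 2 11 14 10)| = 12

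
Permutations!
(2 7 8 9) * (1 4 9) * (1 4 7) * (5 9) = (1 7 8 4 5 9 2) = [0, 7, 1, 3, 5, 9, 6, 8, 4, 2]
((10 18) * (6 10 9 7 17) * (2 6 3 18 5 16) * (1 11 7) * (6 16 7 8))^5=(1 5 9 10 18 6 3 8 17 11 7)(2 16)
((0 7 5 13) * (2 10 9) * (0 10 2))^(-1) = (0 9 10 13 5 7)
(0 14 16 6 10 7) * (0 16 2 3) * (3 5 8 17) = (0 14 2 5 8 17 3)(6 10 7 16) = [14, 1, 5, 0, 4, 8, 10, 16, 17, 9, 7, 11, 12, 13, 2, 15, 6, 3]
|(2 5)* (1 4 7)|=6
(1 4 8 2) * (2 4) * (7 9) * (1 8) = [0, 2, 8, 3, 1, 5, 6, 9, 4, 7] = (1 2 8 4)(7 9)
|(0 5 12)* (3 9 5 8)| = 6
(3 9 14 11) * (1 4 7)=(1 4 7)(3 9 14 11)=[0, 4, 2, 9, 7, 5, 6, 1, 8, 14, 10, 3, 12, 13, 11]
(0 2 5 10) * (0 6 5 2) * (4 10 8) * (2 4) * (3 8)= (2 4 10 6 5 3 8)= [0, 1, 4, 8, 10, 3, 5, 7, 2, 9, 6]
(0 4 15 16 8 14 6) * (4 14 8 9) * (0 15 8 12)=[14, 1, 2, 3, 8, 5, 15, 7, 12, 4, 10, 11, 0, 13, 6, 16, 9]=(0 14 6 15 16 9 4 8 12)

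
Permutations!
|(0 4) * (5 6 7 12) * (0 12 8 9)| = |(0 4 12 5 6 7 8 9)| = 8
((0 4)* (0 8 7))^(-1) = ((0 4 8 7))^(-1) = (0 7 8 4)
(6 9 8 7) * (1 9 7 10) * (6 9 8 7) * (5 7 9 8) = [0, 5, 2, 3, 4, 7, 6, 8, 10, 9, 1] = (1 5 7 8 10)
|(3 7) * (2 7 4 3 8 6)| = |(2 7 8 6)(3 4)| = 4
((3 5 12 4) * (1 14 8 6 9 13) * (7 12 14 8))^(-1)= (1 13 9 6 8)(3 4 12 7 14 5)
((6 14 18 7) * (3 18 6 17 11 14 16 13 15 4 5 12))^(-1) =(3 12 5 4 15 13 16 6 14 11 17 7 18)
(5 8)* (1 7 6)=(1 7 6)(5 8)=[0, 7, 2, 3, 4, 8, 1, 6, 5]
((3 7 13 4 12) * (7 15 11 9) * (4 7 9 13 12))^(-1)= ((3 15 11 13 7 12))^(-1)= (3 12 7 13 11 15)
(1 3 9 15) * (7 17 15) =(1 3 9 7 17 15) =[0, 3, 2, 9, 4, 5, 6, 17, 8, 7, 10, 11, 12, 13, 14, 1, 16, 15]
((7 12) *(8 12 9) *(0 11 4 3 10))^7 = ((0 11 4 3 10)(7 9 8 12))^7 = (0 4 10 11 3)(7 12 8 9)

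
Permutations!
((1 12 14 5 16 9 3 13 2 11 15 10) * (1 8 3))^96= ((1 12 14 5 16 9)(2 11 15 10 8 3 13))^96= (16)(2 3 10 11 13 8 15)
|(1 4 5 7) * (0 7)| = 5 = |(0 7 1 4 5)|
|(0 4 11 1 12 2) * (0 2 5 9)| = |(0 4 11 1 12 5 9)| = 7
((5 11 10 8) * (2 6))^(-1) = (2 6)(5 8 10 11)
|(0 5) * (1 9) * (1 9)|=|(9)(0 5)|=2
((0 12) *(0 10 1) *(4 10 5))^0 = ((0 12 5 4 10 1))^0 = (12)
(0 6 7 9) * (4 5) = (0 6 7 9)(4 5) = [6, 1, 2, 3, 5, 4, 7, 9, 8, 0]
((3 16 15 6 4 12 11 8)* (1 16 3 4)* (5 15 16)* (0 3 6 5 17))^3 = ((0 3 6 1 17)(4 12 11 8)(5 15))^3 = (0 1 3 17 6)(4 8 11 12)(5 15)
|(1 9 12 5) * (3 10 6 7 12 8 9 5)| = |(1 5)(3 10 6 7 12)(8 9)| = 10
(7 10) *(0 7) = (0 7 10) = [7, 1, 2, 3, 4, 5, 6, 10, 8, 9, 0]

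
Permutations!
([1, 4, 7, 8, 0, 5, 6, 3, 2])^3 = (2 8 3 7)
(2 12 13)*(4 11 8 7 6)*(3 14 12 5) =[0, 1, 5, 14, 11, 3, 4, 6, 7, 9, 10, 8, 13, 2, 12] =(2 5 3 14 12 13)(4 11 8 7 6)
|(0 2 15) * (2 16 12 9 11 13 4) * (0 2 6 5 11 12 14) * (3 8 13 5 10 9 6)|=12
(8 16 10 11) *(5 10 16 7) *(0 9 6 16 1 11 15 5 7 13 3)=(0 9 6 16 1 11 8 13 3)(5 10 15)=[9, 11, 2, 0, 4, 10, 16, 7, 13, 6, 15, 8, 12, 3, 14, 5, 1]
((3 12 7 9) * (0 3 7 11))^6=((0 3 12 11)(7 9))^6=(0 12)(3 11)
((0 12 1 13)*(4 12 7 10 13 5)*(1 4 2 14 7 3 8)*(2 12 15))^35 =(0 14 12 3 7 4 8 10 15 1 13 2 5)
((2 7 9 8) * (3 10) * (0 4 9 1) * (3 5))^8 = (0 4 9 8 2 7 1)(3 5 10)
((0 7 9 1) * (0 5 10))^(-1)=((0 7 9 1 5 10))^(-1)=(0 10 5 1 9 7)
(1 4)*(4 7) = (1 7 4) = [0, 7, 2, 3, 1, 5, 6, 4]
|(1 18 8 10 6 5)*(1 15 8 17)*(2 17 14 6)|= 10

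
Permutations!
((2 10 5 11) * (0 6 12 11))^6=((0 6 12 11 2 10 5))^6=(0 5 10 2 11 12 6)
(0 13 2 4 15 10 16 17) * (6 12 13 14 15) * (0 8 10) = [14, 1, 4, 3, 6, 5, 12, 7, 10, 9, 16, 11, 13, 2, 15, 0, 17, 8] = (0 14 15)(2 4 6 12 13)(8 10 16 17)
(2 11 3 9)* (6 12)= (2 11 3 9)(6 12)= [0, 1, 11, 9, 4, 5, 12, 7, 8, 2, 10, 3, 6]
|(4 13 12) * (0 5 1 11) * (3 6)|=|(0 5 1 11)(3 6)(4 13 12)|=12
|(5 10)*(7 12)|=2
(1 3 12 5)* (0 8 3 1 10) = (0 8 3 12 5 10) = [8, 1, 2, 12, 4, 10, 6, 7, 3, 9, 0, 11, 5]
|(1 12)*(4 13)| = 2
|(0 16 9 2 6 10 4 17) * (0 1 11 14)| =|(0 16 9 2 6 10 4 17 1 11 14)| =11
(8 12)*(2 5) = [0, 1, 5, 3, 4, 2, 6, 7, 12, 9, 10, 11, 8] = (2 5)(8 12)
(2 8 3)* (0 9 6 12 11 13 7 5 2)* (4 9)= [4, 1, 8, 0, 9, 2, 12, 5, 3, 6, 10, 13, 11, 7]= (0 4 9 6 12 11 13 7 5 2 8 3)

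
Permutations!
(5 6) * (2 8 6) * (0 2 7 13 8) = (0 2)(5 7 13 8 6) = [2, 1, 0, 3, 4, 7, 5, 13, 6, 9, 10, 11, 12, 8]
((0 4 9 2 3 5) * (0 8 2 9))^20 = (9)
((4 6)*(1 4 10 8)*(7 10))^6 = (10)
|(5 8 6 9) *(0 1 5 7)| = |(0 1 5 8 6 9 7)| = 7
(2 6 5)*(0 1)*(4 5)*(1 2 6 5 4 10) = (0 2 5 6 10 1) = [2, 0, 5, 3, 4, 6, 10, 7, 8, 9, 1]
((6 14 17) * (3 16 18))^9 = (18)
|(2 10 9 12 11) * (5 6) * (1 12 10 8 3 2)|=|(1 12 11)(2 8 3)(5 6)(9 10)|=6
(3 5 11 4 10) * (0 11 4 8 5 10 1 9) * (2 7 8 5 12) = [11, 9, 7, 10, 1, 4, 6, 8, 12, 0, 3, 5, 2] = (0 11 5 4 1 9)(2 7 8 12)(3 10)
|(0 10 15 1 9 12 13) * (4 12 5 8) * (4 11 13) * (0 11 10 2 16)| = 6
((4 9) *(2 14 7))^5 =(2 7 14)(4 9)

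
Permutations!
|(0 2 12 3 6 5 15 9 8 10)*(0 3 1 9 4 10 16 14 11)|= |(0 2 12 1 9 8 16 14 11)(3 6 5 15 4 10)|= 18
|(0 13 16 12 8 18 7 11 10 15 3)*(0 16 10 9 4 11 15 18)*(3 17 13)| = |(0 3 16 12 8)(4 11 9)(7 15 17 13 10 18)| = 30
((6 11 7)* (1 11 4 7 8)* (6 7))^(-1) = (1 8 11)(4 6) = ((1 11 8)(4 6))^(-1)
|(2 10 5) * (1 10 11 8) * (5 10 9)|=6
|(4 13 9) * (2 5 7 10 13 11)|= 8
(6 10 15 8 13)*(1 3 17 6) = (1 3 17 6 10 15 8 13) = [0, 3, 2, 17, 4, 5, 10, 7, 13, 9, 15, 11, 12, 1, 14, 8, 16, 6]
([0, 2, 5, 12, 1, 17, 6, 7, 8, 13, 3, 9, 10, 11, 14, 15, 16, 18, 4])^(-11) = [0, 2, 5, 12, 1, 17, 6, 7, 8, 13, 3, 9, 10, 11, 14, 15, 16, 18, 4]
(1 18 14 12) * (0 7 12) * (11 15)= [7, 18, 2, 3, 4, 5, 6, 12, 8, 9, 10, 15, 1, 13, 0, 11, 16, 17, 14]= (0 7 12 1 18 14)(11 15)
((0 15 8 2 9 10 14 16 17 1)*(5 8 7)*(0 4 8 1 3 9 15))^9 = ((1 4 8 2 15 7 5)(3 9 10 14 16 17))^9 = (1 8 15 5 4 2 7)(3 14)(9 16)(10 17)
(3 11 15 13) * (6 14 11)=(3 6 14 11 15 13)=[0, 1, 2, 6, 4, 5, 14, 7, 8, 9, 10, 15, 12, 3, 11, 13]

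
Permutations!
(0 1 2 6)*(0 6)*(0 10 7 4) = [1, 2, 10, 3, 0, 5, 6, 4, 8, 9, 7] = (0 1 2 10 7 4)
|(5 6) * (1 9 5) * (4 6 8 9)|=|(1 4 6)(5 8 9)|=3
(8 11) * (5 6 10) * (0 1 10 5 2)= (0 1 10 2)(5 6)(8 11)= [1, 10, 0, 3, 4, 6, 5, 7, 11, 9, 2, 8]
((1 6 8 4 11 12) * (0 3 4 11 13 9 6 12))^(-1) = (0 11 8 6 9 13 4 3)(1 12)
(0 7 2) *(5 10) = [7, 1, 0, 3, 4, 10, 6, 2, 8, 9, 5] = (0 7 2)(5 10)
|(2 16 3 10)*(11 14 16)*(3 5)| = |(2 11 14 16 5 3 10)| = 7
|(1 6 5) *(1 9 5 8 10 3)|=10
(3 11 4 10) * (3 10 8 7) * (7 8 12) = (3 11 4 12 7) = [0, 1, 2, 11, 12, 5, 6, 3, 8, 9, 10, 4, 7]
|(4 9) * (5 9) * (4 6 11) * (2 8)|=|(2 8)(4 5 9 6 11)|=10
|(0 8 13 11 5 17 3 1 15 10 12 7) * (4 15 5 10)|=|(0 8 13 11 10 12 7)(1 5 17 3)(4 15)|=28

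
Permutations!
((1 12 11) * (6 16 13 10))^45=((1 12 11)(6 16 13 10))^45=(6 16 13 10)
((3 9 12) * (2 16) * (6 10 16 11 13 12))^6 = (2 6 12)(3 11 10)(9 13 16)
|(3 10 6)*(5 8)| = 6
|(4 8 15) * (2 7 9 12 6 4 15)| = 7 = |(15)(2 7 9 12 6 4 8)|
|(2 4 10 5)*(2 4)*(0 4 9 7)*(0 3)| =|(0 4 10 5 9 7 3)| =7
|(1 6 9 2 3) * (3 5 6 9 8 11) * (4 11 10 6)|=|(1 9 2 5 4 11 3)(6 8 10)|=21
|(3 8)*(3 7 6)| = 4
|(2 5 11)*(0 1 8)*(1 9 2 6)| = 8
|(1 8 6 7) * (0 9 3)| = |(0 9 3)(1 8 6 7)| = 12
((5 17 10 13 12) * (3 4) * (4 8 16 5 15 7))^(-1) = (3 4 7 15 12 13 10 17 5 16 8)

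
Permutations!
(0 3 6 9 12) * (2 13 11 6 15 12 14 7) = [3, 1, 13, 15, 4, 5, 9, 2, 8, 14, 10, 6, 0, 11, 7, 12] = (0 3 15 12)(2 13 11 6 9 14 7)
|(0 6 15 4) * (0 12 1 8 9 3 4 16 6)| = |(1 8 9 3 4 12)(6 15 16)| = 6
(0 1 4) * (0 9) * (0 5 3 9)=(0 1 4)(3 9 5)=[1, 4, 2, 9, 0, 3, 6, 7, 8, 5]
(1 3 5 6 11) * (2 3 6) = (1 6 11)(2 3 5) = [0, 6, 3, 5, 4, 2, 11, 7, 8, 9, 10, 1]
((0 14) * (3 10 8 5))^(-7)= ((0 14)(3 10 8 5))^(-7)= (0 14)(3 10 8 5)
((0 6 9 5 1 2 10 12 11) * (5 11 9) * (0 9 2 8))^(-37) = (0 1 6 8 5)(2 12 10)(9 11)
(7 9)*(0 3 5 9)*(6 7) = (0 3 5 9 6 7) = [3, 1, 2, 5, 4, 9, 7, 0, 8, 6]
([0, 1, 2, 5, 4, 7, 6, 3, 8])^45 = [0, 1, 2, 3, 4, 5, 6, 7, 8]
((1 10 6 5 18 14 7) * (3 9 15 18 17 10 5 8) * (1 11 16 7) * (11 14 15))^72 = ((1 5 17 10 6 8 3 9 11 16 7 14)(15 18))^72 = (18)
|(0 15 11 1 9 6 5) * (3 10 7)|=21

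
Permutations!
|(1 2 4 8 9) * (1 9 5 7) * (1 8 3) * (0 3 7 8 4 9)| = 10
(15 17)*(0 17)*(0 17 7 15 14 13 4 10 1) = (0 7 15 17 14 13 4 10 1) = [7, 0, 2, 3, 10, 5, 6, 15, 8, 9, 1, 11, 12, 4, 13, 17, 16, 14]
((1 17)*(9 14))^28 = ((1 17)(9 14))^28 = (17)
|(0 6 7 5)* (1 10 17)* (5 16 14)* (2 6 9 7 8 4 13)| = |(0 9 7 16 14 5)(1 10 17)(2 6 8 4 13)| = 30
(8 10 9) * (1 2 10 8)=(1 2 10 9)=[0, 2, 10, 3, 4, 5, 6, 7, 8, 1, 9]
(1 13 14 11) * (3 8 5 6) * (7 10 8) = (1 13 14 11)(3 7 10 8 5 6) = [0, 13, 2, 7, 4, 6, 3, 10, 5, 9, 8, 1, 12, 14, 11]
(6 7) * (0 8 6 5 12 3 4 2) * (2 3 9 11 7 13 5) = (0 8 6 13 5 12 9 11 7 2)(3 4) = [8, 1, 0, 4, 3, 12, 13, 2, 6, 11, 10, 7, 9, 5]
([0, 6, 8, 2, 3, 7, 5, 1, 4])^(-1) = [0, 7, 3, 4, 8, 6, 1, 5, 2]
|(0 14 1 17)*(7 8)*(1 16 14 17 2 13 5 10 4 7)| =8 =|(0 17)(1 2 13 5 10 4 7 8)(14 16)|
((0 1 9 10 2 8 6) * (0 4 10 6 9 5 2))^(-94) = (0 9 1 6 5 4 2 10 8)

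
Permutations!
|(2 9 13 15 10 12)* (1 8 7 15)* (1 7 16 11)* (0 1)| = 35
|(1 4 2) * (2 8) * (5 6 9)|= 12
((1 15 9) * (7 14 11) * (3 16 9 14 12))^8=((1 15 14 11 7 12 3 16 9))^8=(1 9 16 3 12 7 11 14 15)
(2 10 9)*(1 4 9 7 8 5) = (1 4 9 2 10 7 8 5) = [0, 4, 10, 3, 9, 1, 6, 8, 5, 2, 7]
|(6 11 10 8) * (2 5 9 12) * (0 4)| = 4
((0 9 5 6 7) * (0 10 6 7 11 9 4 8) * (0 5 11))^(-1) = (0 6 10 7 5 8 4)(9 11)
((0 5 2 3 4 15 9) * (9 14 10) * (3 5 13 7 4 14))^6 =((0 13 7 4 15 3 14 10 9)(2 5))^6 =(0 14 4)(3 7 9)(10 15 13)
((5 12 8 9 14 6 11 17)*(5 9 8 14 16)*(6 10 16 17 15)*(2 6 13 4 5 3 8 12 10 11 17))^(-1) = (2 9 17 6)(3 16 10 5 4 13 15 11 14 12 8)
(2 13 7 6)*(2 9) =[0, 1, 13, 3, 4, 5, 9, 6, 8, 2, 10, 11, 12, 7] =(2 13 7 6 9)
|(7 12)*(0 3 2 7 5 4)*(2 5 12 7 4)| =5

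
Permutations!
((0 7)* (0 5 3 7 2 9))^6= (9)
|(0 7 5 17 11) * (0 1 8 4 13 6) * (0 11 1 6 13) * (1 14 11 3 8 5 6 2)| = 6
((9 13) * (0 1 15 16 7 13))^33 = ((0 1 15 16 7 13 9))^33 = (0 13 16 1 9 7 15)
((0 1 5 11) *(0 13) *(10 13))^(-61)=((0 1 5 11 10 13))^(-61)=(0 13 10 11 5 1)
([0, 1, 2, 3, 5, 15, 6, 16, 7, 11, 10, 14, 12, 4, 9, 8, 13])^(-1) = [0, 1, 2, 3, 13, 4, 6, 8, 15, 14, 10, 9, 12, 16, 11, 5, 7]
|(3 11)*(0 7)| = |(0 7)(3 11)| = 2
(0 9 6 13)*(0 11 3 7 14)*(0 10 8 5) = (0 9 6 13 11 3 7 14 10 8 5) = [9, 1, 2, 7, 4, 0, 13, 14, 5, 6, 8, 3, 12, 11, 10]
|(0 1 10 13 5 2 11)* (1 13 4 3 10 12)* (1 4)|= 5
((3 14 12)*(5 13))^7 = ((3 14 12)(5 13))^7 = (3 14 12)(5 13)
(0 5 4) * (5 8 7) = (0 8 7 5 4) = [8, 1, 2, 3, 0, 4, 6, 5, 7]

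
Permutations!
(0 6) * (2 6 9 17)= (0 9 17 2 6)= [9, 1, 6, 3, 4, 5, 0, 7, 8, 17, 10, 11, 12, 13, 14, 15, 16, 2]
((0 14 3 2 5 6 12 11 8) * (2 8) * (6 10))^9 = ((0 14 3 8)(2 5 10 6 12 11))^9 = (0 14 3 8)(2 6)(5 12)(10 11)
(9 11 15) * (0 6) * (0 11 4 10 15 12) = (0 6 11 12)(4 10 15 9) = [6, 1, 2, 3, 10, 5, 11, 7, 8, 4, 15, 12, 0, 13, 14, 9]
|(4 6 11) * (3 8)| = |(3 8)(4 6 11)| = 6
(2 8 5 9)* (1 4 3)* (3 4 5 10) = (1 5 9 2 8 10 3) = [0, 5, 8, 1, 4, 9, 6, 7, 10, 2, 3]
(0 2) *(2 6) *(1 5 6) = (0 1 5 6 2) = [1, 5, 0, 3, 4, 6, 2]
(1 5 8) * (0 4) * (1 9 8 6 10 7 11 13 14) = [4, 5, 2, 3, 0, 6, 10, 11, 9, 8, 7, 13, 12, 14, 1] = (0 4)(1 5 6 10 7 11 13 14)(8 9)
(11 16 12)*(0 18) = [18, 1, 2, 3, 4, 5, 6, 7, 8, 9, 10, 16, 11, 13, 14, 15, 12, 17, 0] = (0 18)(11 16 12)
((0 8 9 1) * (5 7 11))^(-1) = ((0 8 9 1)(5 7 11))^(-1) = (0 1 9 8)(5 11 7)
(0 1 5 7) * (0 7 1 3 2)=(7)(0 3 2)(1 5)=[3, 5, 0, 2, 4, 1, 6, 7]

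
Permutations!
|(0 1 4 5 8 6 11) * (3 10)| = 14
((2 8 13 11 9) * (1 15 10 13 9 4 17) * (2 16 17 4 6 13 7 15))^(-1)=(1 17 16 9 8 2)(6 11 13)(7 10 15)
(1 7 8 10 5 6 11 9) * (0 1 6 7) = (0 1)(5 7 8 10)(6 11 9) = [1, 0, 2, 3, 4, 7, 11, 8, 10, 6, 5, 9]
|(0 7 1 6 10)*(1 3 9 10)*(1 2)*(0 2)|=8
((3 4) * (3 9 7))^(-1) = (3 7 9 4)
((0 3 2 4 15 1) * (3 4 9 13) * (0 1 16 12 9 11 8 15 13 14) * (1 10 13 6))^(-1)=(0 14 9 12 16 15 8 11 2 3 13 10 1 6 4)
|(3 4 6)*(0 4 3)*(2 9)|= |(0 4 6)(2 9)|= 6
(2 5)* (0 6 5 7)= [6, 1, 7, 3, 4, 2, 5, 0]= (0 6 5 2 7)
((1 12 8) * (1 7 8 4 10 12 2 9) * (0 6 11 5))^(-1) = (0 5 11 6)(1 9 2)(4 12 10)(7 8)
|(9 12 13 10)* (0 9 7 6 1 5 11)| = 10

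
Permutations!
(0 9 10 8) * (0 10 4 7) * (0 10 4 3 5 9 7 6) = (0 7 10 8 4 6)(3 5 9) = [7, 1, 2, 5, 6, 9, 0, 10, 4, 3, 8]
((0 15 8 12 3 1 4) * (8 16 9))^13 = ((0 15 16 9 8 12 3 1 4))^13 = (0 8 4 9 1 16 3 15 12)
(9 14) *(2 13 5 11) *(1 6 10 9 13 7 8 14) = (1 6 10 9)(2 7 8 14 13 5 11) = [0, 6, 7, 3, 4, 11, 10, 8, 14, 1, 9, 2, 12, 5, 13]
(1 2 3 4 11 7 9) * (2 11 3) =(1 11 7 9)(3 4) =[0, 11, 2, 4, 3, 5, 6, 9, 8, 1, 10, 7]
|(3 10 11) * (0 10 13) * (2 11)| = 6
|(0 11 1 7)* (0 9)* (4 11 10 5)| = |(0 10 5 4 11 1 7 9)| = 8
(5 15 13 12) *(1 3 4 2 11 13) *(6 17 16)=(1 3 4 2 11 13 12 5 15)(6 17 16)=[0, 3, 11, 4, 2, 15, 17, 7, 8, 9, 10, 13, 5, 12, 14, 1, 6, 16]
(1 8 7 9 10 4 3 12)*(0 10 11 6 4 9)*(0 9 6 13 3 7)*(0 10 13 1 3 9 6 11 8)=[13, 0, 2, 12, 7, 5, 4, 6, 10, 8, 11, 1, 3, 9]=(0 13 9 8 10 11 1)(3 12)(4 7 6)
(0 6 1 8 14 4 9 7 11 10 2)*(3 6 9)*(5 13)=[9, 8, 0, 6, 3, 13, 1, 11, 14, 7, 2, 10, 12, 5, 4]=(0 9 7 11 10 2)(1 8 14 4 3 6)(5 13)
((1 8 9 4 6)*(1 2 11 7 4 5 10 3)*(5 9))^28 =(1 10 8 3 5)(2 4 11 6 7)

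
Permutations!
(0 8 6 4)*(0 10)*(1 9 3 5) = [8, 9, 2, 5, 10, 1, 4, 7, 6, 3, 0] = (0 8 6 4 10)(1 9 3 5)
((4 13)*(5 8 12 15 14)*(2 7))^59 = (2 7)(4 13)(5 14 15 12 8) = ((2 7)(4 13)(5 8 12 15 14))^59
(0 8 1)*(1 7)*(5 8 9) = (0 9 5 8 7 1) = [9, 0, 2, 3, 4, 8, 6, 1, 7, 5]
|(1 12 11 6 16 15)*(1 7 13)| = |(1 12 11 6 16 15 7 13)| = 8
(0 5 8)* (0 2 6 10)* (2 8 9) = [5, 1, 6, 3, 4, 9, 10, 7, 8, 2, 0] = (0 5 9 2 6 10)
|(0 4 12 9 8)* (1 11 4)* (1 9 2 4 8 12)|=8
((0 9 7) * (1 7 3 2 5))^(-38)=((0 9 3 2 5 1 7))^(-38)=(0 5 9 1 3 7 2)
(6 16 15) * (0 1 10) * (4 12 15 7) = [1, 10, 2, 3, 12, 5, 16, 4, 8, 9, 0, 11, 15, 13, 14, 6, 7] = (0 1 10)(4 12 15 6 16 7)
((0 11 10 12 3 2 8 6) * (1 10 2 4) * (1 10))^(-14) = ((0 11 2 8 6)(3 4 10 12))^(-14) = (0 11 2 8 6)(3 10)(4 12)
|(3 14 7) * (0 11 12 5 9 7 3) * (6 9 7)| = |(0 11 12 5 7)(3 14)(6 9)| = 10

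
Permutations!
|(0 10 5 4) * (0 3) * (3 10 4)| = 5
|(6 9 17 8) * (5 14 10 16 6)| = 8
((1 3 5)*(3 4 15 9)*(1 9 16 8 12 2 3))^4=(1 8 5 15 2)(3 4 12 9 16)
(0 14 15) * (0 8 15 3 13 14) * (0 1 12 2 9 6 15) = (0 1 12 2 9 6 15 8)(3 13 14) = [1, 12, 9, 13, 4, 5, 15, 7, 0, 6, 10, 11, 2, 14, 3, 8]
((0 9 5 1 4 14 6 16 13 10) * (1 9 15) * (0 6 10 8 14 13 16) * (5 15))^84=((16)(0 5 9 15 1 4 13 8 14 10 6))^84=(16)(0 8 15 6 13 9 10 4 5 14 1)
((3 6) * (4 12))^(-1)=((3 6)(4 12))^(-1)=(3 6)(4 12)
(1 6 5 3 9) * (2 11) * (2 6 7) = (1 7 2 11 6 5 3 9) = [0, 7, 11, 9, 4, 3, 5, 2, 8, 1, 10, 6]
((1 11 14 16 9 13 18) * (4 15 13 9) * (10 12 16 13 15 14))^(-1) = ((1 11 10 12 16 4 14 13 18))^(-1) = (1 18 13 14 4 16 12 10 11)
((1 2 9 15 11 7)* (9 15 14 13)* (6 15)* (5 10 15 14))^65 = (1 7 11 15 10 5 9 13 14 6 2)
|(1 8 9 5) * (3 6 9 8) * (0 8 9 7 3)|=15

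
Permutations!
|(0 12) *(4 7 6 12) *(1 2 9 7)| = |(0 4 1 2 9 7 6 12)| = 8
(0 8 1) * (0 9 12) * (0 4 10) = [8, 9, 2, 3, 10, 5, 6, 7, 1, 12, 0, 11, 4] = (0 8 1 9 12 4 10)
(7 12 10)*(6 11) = (6 11)(7 12 10) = [0, 1, 2, 3, 4, 5, 11, 12, 8, 9, 7, 6, 10]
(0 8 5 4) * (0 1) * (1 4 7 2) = (0 8 5 7 2 1) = [8, 0, 1, 3, 4, 7, 6, 2, 5]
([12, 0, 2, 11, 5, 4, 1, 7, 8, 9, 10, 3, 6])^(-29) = (0 1 6 12)(3 11)(4 5)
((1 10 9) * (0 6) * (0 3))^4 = (0 6 3)(1 10 9)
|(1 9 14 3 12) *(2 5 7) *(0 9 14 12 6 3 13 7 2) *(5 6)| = 28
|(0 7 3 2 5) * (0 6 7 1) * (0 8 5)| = 8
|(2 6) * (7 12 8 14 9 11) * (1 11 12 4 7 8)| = 6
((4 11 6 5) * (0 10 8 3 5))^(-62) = ((0 10 8 3 5 4 11 6))^(-62) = (0 8 5 11)(3 4 6 10)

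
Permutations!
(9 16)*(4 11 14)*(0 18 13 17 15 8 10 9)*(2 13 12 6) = (0 18 12 6 2 13 17 15 8 10 9 16)(4 11 14) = [18, 1, 13, 3, 11, 5, 2, 7, 10, 16, 9, 14, 6, 17, 4, 8, 0, 15, 12]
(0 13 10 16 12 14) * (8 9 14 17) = (0 13 10 16 12 17 8 9 14) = [13, 1, 2, 3, 4, 5, 6, 7, 9, 14, 16, 11, 17, 10, 0, 15, 12, 8]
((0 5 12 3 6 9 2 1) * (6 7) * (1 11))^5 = ((0 5 12 3 7 6 9 2 11 1))^5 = (0 6)(1 7)(2 12)(3 11)(5 9)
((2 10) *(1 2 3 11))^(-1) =(1 11 3 10 2)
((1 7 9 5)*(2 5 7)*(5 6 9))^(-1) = (1 5 7 9 6 2)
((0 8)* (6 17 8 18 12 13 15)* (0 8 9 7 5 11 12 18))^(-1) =((18)(5 11 12 13 15 6 17 9 7))^(-1) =(18)(5 7 9 17 6 15 13 12 11)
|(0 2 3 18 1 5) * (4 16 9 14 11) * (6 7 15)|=30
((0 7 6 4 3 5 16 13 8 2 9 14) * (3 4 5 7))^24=(0 7 5 13 2 14 3 6 16 8 9)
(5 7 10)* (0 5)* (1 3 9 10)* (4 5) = (0 4 5 7 1 3 9 10) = [4, 3, 2, 9, 5, 7, 6, 1, 8, 10, 0]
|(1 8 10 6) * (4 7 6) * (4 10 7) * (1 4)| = |(10)(1 8 7 6 4)| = 5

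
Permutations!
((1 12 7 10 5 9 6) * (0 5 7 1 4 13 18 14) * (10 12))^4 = (0 4)(5 13)(6 14)(9 18)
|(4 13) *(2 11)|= |(2 11)(4 13)|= 2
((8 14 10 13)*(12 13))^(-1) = ((8 14 10 12 13))^(-1) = (8 13 12 10 14)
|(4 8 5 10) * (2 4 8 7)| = 3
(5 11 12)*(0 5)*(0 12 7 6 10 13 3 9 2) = [5, 1, 0, 9, 4, 11, 10, 6, 8, 2, 13, 7, 12, 3] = (0 5 11 7 6 10 13 3 9 2)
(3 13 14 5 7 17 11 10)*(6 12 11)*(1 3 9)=(1 3 13 14 5 7 17 6 12 11 10 9)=[0, 3, 2, 13, 4, 7, 12, 17, 8, 1, 9, 10, 11, 14, 5, 15, 16, 6]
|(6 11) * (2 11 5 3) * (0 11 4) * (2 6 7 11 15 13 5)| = 8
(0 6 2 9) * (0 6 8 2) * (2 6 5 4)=(0 8 6)(2 9 5 4)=[8, 1, 9, 3, 2, 4, 0, 7, 6, 5]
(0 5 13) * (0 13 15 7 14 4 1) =(0 5 15 7 14 4 1) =[5, 0, 2, 3, 1, 15, 6, 14, 8, 9, 10, 11, 12, 13, 4, 7]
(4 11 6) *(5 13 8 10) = [0, 1, 2, 3, 11, 13, 4, 7, 10, 9, 5, 6, 12, 8] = (4 11 6)(5 13 8 10)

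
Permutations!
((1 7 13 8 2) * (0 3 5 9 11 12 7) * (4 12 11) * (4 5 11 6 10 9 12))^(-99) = (0 9 8 11 12 1 10 13 3 5 2 6 7)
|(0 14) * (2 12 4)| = 6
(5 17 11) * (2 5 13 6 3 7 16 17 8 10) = [0, 1, 5, 7, 4, 8, 3, 16, 10, 9, 2, 13, 12, 6, 14, 15, 17, 11] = (2 5 8 10)(3 7 16 17 11 13 6)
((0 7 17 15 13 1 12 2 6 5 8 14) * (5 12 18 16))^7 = ((0 7 17 15 13 1 18 16 5 8 14)(2 6 12))^7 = (0 16 15 14 18 17 8 1 7 5 13)(2 6 12)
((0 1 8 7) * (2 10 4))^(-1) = ((0 1 8 7)(2 10 4))^(-1) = (0 7 8 1)(2 4 10)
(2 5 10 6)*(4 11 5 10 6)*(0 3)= (0 3)(2 10 4 11 5 6)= [3, 1, 10, 0, 11, 6, 2, 7, 8, 9, 4, 5]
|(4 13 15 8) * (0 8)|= |(0 8 4 13 15)|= 5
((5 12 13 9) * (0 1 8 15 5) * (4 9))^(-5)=(0 5 9 15 4 8 13 1 12)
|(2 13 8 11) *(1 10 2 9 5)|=8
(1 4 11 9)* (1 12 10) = (1 4 11 9 12 10) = [0, 4, 2, 3, 11, 5, 6, 7, 8, 12, 1, 9, 10]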